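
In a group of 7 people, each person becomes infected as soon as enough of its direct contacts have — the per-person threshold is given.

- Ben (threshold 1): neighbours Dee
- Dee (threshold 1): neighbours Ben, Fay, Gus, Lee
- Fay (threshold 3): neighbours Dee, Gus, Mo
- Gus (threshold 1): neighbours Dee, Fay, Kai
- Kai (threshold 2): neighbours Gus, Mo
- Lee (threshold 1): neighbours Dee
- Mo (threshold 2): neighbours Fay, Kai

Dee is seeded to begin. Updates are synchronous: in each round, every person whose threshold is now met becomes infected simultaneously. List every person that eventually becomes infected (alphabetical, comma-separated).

Ben, Dee, Gus, Lee

Round 1 — Dee becomes infected (initial).
Round 2 — checking thresholds:
  Ben: 1 of 1 neighbours ≥ 1, becomes infected.
  Fay: 1 of 3 neighbours < 3, holds.
  Gus: 1 of 3 neighbours ≥ 1, becomes infected.
  Lee: 1 of 1 neighbours ≥ 1, becomes infected.
Round 3 — no new infections; cascade stops.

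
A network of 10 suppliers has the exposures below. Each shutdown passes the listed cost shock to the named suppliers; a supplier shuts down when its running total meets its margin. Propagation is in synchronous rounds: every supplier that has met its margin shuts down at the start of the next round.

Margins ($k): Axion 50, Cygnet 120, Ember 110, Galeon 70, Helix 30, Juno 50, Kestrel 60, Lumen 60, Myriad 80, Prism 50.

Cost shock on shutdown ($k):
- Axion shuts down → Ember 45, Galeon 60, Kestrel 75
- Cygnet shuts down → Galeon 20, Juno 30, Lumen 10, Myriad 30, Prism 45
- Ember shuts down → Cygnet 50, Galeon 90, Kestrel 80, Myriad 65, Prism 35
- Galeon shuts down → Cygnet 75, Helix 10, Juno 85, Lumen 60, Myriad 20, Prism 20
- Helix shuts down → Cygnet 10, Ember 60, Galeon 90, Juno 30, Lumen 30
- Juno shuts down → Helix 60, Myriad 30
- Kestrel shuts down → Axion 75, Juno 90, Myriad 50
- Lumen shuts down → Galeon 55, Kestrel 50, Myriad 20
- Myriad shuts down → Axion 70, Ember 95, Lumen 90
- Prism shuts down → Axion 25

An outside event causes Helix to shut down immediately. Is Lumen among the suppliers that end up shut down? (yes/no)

Round 1 — Helix shuts down (initial).
  Cygnet: +10 → 10 < 120
  Ember: +60 → 60 < 110
  Galeon: +90 → 90 ≥ 70
  Juno: +30 → 30 < 50
  Lumen: +30 → 30 < 60
Round 2 — Galeon shuts down.
  Cygnet: +75 → 85 < 120
  Juno: +85 → 115 ≥ 50
  Lumen: +60 → 90 ≥ 60
  Myriad: +20 → 20 < 80
  Prism: +20 → 20 < 50
Round 3 — Juno, Lumen shut down.
  Kestrel: +50 → 50 < 60
  Myriad: +30+20 → 70 < 80
No further shutdowns.

yes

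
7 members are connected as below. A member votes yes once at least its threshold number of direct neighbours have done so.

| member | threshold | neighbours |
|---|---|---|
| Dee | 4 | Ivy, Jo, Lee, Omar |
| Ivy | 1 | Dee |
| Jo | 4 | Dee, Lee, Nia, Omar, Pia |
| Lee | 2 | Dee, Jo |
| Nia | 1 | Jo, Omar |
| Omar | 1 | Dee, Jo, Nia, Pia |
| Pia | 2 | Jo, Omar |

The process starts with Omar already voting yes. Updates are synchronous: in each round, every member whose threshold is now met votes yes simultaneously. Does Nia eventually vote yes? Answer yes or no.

yes

Round 1 — Omar votes yes (initial).
Round 2 — checking thresholds:
  Dee: 1 of 4 neighbours < 4, below threshold.
  Jo: 1 of 5 neighbours < 4, below threshold.
  Nia: 1 of 2 neighbours ≥ 1, votes yes.
  Pia: 1 of 2 neighbours < 2, below threshold.
Round 3 — no new yes votes; cascade stops.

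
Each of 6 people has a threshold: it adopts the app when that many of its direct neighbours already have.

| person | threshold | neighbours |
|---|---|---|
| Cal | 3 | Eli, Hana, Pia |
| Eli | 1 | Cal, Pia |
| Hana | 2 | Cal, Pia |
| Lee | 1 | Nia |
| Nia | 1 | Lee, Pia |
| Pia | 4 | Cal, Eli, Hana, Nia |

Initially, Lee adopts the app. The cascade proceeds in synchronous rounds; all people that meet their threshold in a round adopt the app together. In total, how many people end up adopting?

Round 1 — Lee adopts the app (initial).
Round 2 — checking thresholds:
  Nia: 1 of 2 neighbours ≥ 1, adopts the app.
Round 3 — no new adoptions; cascade stops.

2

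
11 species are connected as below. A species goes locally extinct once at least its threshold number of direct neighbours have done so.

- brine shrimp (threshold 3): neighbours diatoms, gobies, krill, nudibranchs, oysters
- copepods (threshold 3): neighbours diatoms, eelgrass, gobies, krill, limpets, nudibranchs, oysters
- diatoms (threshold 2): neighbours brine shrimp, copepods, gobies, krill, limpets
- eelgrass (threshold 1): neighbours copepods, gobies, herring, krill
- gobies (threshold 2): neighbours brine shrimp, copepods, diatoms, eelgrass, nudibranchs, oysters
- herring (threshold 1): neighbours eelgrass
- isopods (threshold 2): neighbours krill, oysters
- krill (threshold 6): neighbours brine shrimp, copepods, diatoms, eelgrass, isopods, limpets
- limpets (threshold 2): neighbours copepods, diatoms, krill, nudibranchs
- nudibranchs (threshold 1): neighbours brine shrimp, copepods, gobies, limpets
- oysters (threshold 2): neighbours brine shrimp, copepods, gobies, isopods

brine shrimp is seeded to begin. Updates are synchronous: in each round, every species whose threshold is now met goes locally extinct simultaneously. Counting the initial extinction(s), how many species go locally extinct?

9

Round 1 — brine shrimp goes locally extinct (initial).
Round 2 — checking thresholds:
  diatoms: 1 of 5 neighbours < 2, below threshold.
  gobies: 1 of 6 neighbours < 2, below threshold.
  krill: 1 of 6 neighbours < 6, below threshold.
  nudibranchs: 1 of 4 neighbours ≥ 1, goes locally extinct.
  oysters: 1 of 4 neighbours < 2, below threshold.
Round 3 — checking thresholds:
  copepods: 1 of 7 neighbours < 3, below threshold.
  diatoms: 1 of 5 neighbours < 2, below threshold.
  gobies: 2 of 6 neighbours ≥ 2, goes locally extinct.
  krill: 1 of 6 neighbours < 6, below threshold.
  limpets: 1 of 4 neighbours < 2, below threshold.
  oysters: 1 of 4 neighbours < 2, below threshold.
Round 4 — checking thresholds:
  copepods: 2 of 7 neighbours < 3, below threshold.
  diatoms: 2 of 5 neighbours ≥ 2, goes locally extinct.
  eelgrass: 1 of 4 neighbours ≥ 1, goes locally extinct.
  krill: 1 of 6 neighbours < 6, below threshold.
  limpets: 1 of 4 neighbours < 2, below threshold.
  oysters: 2 of 4 neighbours ≥ 2, goes locally extinct.
Round 5 — checking thresholds:
  copepods: 5 of 7 neighbours ≥ 3, goes locally extinct.
  herring: 1 of 1 neighbours ≥ 1, goes locally extinct.
  isopods: 1 of 2 neighbours < 2, below threshold.
  krill: 3 of 6 neighbours < 6, below threshold.
  limpets: 2 of 4 neighbours ≥ 2, goes locally extinct.
Round 6 — no new extinctions; cascade stops.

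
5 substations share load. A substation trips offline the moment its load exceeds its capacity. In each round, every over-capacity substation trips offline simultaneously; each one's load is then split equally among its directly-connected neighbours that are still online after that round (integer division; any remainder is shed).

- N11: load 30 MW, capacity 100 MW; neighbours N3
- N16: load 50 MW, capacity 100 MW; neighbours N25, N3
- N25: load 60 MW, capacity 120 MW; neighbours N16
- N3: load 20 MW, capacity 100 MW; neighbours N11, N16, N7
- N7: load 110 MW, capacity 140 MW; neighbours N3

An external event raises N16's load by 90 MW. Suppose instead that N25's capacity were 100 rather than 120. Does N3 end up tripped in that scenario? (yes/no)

no

With N25's capacity at 100:
Round 1 — N16 at 140 > 100. N16 trips offline.
  N16 sheds 140 MW to N25, N3: 70 each.
    N25: 60+70 = 130 > 100
    N3: 20+70 = 90 ≤ 100
Round 2 — N25 trips offline.
  N25 sheds 130 MW: no online neighbours, lost.
No further trips.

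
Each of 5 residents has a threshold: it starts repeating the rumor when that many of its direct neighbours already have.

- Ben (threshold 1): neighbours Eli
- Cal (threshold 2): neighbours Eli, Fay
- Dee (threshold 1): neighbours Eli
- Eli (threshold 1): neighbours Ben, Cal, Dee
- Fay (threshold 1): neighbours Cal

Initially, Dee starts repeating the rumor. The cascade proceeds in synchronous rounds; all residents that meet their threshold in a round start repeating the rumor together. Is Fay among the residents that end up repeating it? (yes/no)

Round 1 — Dee starts repeating the rumor (initial).
Round 2 — checking thresholds:
  Eli: 1 of 3 neighbours ≥ 1, starts repeating the rumor.
Round 3 — checking thresholds:
  Ben: 1 of 1 neighbours ≥ 1, starts repeating the rumor.
  Cal: 1 of 2 neighbours < 2, holds.
Round 4 — no new spreads; cascade stops.

no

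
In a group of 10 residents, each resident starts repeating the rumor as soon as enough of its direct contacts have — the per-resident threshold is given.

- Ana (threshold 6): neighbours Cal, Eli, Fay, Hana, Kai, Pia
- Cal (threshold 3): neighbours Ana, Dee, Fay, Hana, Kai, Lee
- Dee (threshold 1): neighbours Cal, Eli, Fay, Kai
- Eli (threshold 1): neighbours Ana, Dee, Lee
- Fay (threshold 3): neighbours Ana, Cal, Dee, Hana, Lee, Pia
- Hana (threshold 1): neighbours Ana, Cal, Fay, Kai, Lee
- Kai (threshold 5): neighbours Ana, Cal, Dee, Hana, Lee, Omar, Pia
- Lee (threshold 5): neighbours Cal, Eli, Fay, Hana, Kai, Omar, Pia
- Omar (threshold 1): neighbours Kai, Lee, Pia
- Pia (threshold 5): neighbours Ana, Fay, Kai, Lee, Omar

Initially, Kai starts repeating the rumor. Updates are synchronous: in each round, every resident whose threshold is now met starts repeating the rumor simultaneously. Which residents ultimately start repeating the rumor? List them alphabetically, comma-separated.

Round 1 — Kai starts repeating the rumor (initial).
Round 2 — checking thresholds:
  Ana: 1 of 6 neighbours < 6, below threshold.
  Cal: 1 of 6 neighbours < 3, below threshold.
  Dee: 1 of 4 neighbours ≥ 1, starts repeating the rumor.
  Hana: 1 of 5 neighbours ≥ 1, starts repeating the rumor.
  Lee: 1 of 7 neighbours < 5, below threshold.
  Omar: 1 of 3 neighbours ≥ 1, starts repeating the rumor.
  Pia: 1 of 5 neighbours < 5, below threshold.
Round 3 — checking thresholds:
  Ana: 2 of 6 neighbours < 6, below threshold.
  Cal: 3 of 6 neighbours ≥ 3, starts repeating the rumor.
  Eli: 1 of 3 neighbours ≥ 1, starts repeating the rumor.
  Fay: 2 of 6 neighbours < 3, below threshold.
  Lee: 3 of 7 neighbours < 5, below threshold.
  Pia: 2 of 5 neighbours < 5, below threshold.
Round 4 — checking thresholds:
  Ana: 4 of 6 neighbours < 6, below threshold.
  Fay: 3 of 6 neighbours ≥ 3, starts repeating the rumor.
  Lee: 5 of 7 neighbours ≥ 5, starts repeating the rumor.
  Pia: 2 of 5 neighbours < 5, below threshold.
Round 5 — no new spreads; cascade stops.

Cal, Dee, Eli, Fay, Hana, Kai, Lee, Omar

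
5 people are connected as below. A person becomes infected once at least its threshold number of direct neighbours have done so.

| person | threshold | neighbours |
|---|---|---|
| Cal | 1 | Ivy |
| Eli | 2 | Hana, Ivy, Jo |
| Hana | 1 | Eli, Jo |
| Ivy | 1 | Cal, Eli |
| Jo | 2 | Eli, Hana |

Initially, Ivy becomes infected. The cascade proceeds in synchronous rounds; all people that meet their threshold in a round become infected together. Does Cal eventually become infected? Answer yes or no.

Round 1 — Ivy becomes infected (initial).
Round 2 — checking thresholds:
  Cal: 1 of 1 neighbours ≥ 1, becomes infected.
  Eli: 1 of 3 neighbours < 2, not yet.
Round 3 — no new infections; cascade stops.

yes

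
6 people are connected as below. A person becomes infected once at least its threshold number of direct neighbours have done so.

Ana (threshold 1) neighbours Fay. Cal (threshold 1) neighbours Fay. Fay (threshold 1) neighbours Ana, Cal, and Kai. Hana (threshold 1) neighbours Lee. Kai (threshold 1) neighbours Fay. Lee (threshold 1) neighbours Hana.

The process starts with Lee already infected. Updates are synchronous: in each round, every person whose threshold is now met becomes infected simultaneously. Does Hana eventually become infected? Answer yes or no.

Round 1 — Lee becomes infected (initial).
Round 2 — checking thresholds:
  Hana: 1 of 1 neighbours ≥ 1, becomes infected.
Round 3 — no new infections; cascade stops.

yes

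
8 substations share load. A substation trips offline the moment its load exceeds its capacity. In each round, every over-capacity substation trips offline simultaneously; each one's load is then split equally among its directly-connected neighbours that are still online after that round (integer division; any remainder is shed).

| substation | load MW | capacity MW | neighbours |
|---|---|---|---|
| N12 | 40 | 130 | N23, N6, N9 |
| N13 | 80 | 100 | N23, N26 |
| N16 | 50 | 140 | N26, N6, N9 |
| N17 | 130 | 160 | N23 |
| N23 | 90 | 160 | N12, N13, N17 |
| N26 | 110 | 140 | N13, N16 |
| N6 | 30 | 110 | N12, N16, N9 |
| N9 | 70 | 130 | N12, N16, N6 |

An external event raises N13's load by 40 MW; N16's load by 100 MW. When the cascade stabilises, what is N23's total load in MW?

Round 1 — N13 at 120 > 100; N16 at 150 > 140. N13, N16 trip offline.
  N13 sheds 120 MW to N23, N26: 60 each.
    N23: 90+60 = 150 ≤ 160
    N26: 110+60 = 170 > 140
  N16 sheds 150 MW to N26, N6, N9: 50 each.
    N26: 170+50 = 220 > 140
    N6: 30+50 = 80 ≤ 110
    N9: 70+50 = 120 ≤ 130
Round 2 — N26 trips offline.
  N26 sheds 220 MW: no online neighbours, lost.
No further trips.

150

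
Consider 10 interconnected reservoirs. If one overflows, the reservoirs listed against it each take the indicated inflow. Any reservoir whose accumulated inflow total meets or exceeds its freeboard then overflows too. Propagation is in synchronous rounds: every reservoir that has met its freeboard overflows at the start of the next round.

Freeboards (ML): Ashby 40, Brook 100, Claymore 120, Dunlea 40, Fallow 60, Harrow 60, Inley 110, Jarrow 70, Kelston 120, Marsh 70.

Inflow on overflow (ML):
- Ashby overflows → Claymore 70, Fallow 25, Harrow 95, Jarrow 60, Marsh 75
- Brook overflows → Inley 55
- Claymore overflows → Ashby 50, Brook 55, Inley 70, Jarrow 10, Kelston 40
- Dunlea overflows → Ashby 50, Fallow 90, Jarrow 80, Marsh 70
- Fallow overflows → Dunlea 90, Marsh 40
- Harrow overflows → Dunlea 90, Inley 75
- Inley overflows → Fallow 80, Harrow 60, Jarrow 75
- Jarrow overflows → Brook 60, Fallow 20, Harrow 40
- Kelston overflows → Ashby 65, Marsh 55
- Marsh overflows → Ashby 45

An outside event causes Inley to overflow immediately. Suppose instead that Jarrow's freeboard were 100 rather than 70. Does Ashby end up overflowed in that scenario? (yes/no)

With Jarrow's freeboard at 100:
Round 1 — Inley overflows (initial).
  Fallow: +80 → 80 ≥ 60
  Harrow: +60 → 60 ≥ 60
  Jarrow: +75 → 75 < 100
Round 2 — Fallow, Harrow overflow.
  Dunlea: +90+90 → 180 ≥ 40
  Marsh: +40 → 40 < 70
Round 3 — Dunlea overflows.
  Ashby: +50 → 50 ≥ 40
  Jarrow: +80 → 155 ≥ 100
  Marsh: +70 → 110 ≥ 70
Round 4 — Ashby, Jarrow, Marsh overflow.
  Brook: +60 → 60 < 100
  Claymore: +70 → 70 < 120
No further overflows.

yes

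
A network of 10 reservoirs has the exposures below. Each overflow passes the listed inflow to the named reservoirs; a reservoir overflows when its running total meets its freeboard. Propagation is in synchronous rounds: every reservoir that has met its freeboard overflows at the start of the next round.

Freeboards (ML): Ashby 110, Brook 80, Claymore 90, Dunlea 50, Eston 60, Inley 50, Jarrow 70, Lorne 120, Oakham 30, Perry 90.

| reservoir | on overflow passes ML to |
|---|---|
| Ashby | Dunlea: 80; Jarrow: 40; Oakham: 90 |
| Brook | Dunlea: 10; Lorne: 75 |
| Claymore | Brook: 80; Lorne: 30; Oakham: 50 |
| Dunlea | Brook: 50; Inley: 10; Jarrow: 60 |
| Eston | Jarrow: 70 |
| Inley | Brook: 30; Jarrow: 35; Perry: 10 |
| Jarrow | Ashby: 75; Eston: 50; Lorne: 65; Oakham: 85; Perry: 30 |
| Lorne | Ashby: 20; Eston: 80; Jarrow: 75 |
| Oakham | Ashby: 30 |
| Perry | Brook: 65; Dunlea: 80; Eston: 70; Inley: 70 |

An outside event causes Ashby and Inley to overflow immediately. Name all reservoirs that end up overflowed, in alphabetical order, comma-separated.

Round 1 — Ashby, Inley overflow (initial).
  Brook: +30 → 30 < 80
  Dunlea: +80 → 80 ≥ 50
  Jarrow: +40+35 → 75 ≥ 70
  Oakham: +90 → 90 ≥ 30
  Perry: +10 → 10 < 90
Round 2 — Dunlea, Jarrow, Oakham overflow.
  Brook: +50 → 80 ≥ 80
  Eston: +50 → 50 < 60
  Lorne: +65 → 65 < 120
  Perry: +30 → 40 < 90
Round 3 — Brook overflows.
  Lorne: +75 → 140 ≥ 120
Round 4 — Lorne overflows.
  Eston: +80 → 130 ≥ 60
Round 5 — Eston overflows.
No further overflows.

Ashby, Brook, Dunlea, Eston, Inley, Jarrow, Lorne, Oakham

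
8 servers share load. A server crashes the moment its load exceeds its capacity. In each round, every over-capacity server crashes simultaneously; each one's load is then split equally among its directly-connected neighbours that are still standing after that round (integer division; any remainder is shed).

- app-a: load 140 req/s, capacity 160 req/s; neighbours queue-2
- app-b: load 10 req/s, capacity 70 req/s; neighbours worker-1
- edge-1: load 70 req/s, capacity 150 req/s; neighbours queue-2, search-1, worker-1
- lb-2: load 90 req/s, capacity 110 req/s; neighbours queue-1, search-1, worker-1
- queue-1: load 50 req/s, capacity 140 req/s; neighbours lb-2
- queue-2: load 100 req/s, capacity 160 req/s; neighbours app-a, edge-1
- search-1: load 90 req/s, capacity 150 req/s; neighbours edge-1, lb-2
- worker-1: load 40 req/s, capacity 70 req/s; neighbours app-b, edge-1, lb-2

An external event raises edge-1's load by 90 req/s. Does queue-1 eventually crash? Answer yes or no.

no

Round 1 — edge-1 at 160 > 150. edge-1 crashes.
  edge-1 sheds 160 req/s to queue-2, search-1, worker-1: 53 each (1 lost).
    queue-2: 100+53 = 153 ≤ 160
    search-1: 90+53 = 143 ≤ 150
    worker-1: 40+53 = 93 > 70
Round 2 — worker-1 crashes.
  worker-1 sheds 93 req/s to app-b, lb-2: 46 each (1 lost).
    app-b: 10+46 = 56 ≤ 70
    lb-2: 90+46 = 136 > 110
Round 3 — lb-2 crashes.
  lb-2 sheds 136 req/s to queue-1, search-1: 68 each.
    queue-1: 50+68 = 118 ≤ 140
    search-1: 143+68 = 211 > 150
Round 4 — search-1 crashes.
  search-1 sheds 211 req/s: no online neighbours, lost.
No further crashes.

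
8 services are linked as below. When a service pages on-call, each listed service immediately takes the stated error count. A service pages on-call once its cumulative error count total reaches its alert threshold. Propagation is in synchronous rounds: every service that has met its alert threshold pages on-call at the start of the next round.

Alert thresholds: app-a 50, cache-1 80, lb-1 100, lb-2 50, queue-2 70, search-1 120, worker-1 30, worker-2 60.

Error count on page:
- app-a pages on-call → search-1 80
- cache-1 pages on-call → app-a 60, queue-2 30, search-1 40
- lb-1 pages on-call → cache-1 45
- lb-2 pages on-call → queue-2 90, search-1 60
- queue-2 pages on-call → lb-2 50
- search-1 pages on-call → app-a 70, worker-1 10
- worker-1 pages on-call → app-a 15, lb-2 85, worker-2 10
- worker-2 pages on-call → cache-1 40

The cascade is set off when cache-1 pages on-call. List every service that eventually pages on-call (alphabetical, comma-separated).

Round 1 — cache-1 pages on-call (initial).
  app-a: +60 → 60 ≥ 50
  queue-2: +30 → 30 < 70
  search-1: +40 → 40 < 120
Round 2 — app-a pages on-call.
  search-1: +80 → 120 ≥ 120
Round 3 — search-1 pages on-call.
  worker-1: +10 → 10 < 30
No further pages.

app-a, cache-1, search-1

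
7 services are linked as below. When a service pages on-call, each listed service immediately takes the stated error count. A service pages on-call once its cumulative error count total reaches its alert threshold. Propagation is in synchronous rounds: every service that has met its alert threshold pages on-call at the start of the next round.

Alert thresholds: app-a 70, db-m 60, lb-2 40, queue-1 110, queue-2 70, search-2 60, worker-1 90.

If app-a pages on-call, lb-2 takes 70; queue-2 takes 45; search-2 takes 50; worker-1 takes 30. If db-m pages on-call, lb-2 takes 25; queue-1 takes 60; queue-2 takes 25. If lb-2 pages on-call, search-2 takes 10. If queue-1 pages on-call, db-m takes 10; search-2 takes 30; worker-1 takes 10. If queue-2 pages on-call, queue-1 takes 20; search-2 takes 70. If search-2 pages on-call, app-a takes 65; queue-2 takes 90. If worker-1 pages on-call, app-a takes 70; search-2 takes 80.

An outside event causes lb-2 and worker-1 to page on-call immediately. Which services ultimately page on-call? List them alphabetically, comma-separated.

Round 1 — lb-2, worker-1 page on-call (initial).
  app-a: +70 → 70 ≥ 70
  search-2: +10+80 → 90 ≥ 60
Round 2 — app-a, search-2 page on-call.
  queue-2: +45+90 → 135 ≥ 70
Round 3 — queue-2 pages on-call.
  queue-1: +20 → 20 < 110
No further pages.

app-a, lb-2, queue-2, search-2, worker-1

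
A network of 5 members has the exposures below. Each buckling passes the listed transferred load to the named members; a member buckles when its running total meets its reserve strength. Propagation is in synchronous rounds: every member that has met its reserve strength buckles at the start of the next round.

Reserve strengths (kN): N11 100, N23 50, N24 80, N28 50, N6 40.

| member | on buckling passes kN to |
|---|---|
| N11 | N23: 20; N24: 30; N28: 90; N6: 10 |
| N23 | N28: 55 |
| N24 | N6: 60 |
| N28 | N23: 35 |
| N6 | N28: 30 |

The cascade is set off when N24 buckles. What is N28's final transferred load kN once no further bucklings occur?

Round 1 — N24 buckles (initial).
  N6: +60 → 60 ≥ 40
Round 2 — N6 buckles.
  N28: +30 → 30 < 50
No further bucklings.

30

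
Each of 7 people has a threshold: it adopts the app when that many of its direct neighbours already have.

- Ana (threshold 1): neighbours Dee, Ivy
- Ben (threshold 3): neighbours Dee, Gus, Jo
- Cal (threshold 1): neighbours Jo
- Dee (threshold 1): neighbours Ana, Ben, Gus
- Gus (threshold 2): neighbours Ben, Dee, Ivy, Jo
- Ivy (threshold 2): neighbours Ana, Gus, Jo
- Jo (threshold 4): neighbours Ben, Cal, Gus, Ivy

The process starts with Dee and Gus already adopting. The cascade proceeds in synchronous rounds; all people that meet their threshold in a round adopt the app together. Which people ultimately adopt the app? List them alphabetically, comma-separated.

Ana, Dee, Gus, Ivy

Round 1 — Dee, Gus adopt the app (initial).
Round 2 — checking thresholds:
  Ana: 1 of 2 neighbours ≥ 1, adopts the app.
  Ben: 2 of 3 neighbours < 3, holds.
  Ivy: 1 of 3 neighbours < 2, holds.
  Jo: 1 of 4 neighbours < 4, holds.
Round 3 — checking thresholds:
  Ben: 2 of 3 neighbours < 3, holds.
  Ivy: 2 of 3 neighbours ≥ 2, adopts the app.
  Jo: 1 of 4 neighbours < 4, holds.
Round 4 — no new adoptions; cascade stops.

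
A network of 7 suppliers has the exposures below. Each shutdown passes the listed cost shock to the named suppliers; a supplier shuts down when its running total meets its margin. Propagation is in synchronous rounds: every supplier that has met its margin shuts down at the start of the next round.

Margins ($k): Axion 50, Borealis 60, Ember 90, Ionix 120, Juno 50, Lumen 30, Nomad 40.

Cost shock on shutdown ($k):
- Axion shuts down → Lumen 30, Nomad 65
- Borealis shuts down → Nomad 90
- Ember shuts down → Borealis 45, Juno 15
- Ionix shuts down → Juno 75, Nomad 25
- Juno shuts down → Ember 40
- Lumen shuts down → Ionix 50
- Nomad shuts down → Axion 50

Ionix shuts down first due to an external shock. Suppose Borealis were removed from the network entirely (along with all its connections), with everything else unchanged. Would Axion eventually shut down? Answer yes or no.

no

With Borealis removed:
Round 1 — Ionix shuts down (initial).
  Juno: +75 → 75 ≥ 50
  Nomad: +25 → 25 < 40
Round 2 — Juno shuts down.
  Ember: +40 → 40 < 90
No further shutdowns.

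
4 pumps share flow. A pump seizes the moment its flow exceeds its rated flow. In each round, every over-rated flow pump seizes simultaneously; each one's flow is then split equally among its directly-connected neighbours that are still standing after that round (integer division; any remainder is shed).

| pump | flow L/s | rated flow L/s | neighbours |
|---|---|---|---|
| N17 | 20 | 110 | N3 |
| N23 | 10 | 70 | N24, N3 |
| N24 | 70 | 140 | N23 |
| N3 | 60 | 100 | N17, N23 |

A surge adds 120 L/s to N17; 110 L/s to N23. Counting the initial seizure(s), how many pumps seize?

Round 1 — N17 at 140 > 110; N23 at 120 > 70. N17, N23 seize.
  N17 sheds 140 L/s to N3: 140 each.
    N3: 60+140 = 200 > 100
  N23 sheds 120 L/s to N24, N3: 60 each.
    N24: 70+60 = 130 ≤ 140
    N3: 200+60 = 260 > 100
Round 2 — N3 seizes.
  N3 sheds 260 L/s: no online neighbours, lost.
No further seizures.

3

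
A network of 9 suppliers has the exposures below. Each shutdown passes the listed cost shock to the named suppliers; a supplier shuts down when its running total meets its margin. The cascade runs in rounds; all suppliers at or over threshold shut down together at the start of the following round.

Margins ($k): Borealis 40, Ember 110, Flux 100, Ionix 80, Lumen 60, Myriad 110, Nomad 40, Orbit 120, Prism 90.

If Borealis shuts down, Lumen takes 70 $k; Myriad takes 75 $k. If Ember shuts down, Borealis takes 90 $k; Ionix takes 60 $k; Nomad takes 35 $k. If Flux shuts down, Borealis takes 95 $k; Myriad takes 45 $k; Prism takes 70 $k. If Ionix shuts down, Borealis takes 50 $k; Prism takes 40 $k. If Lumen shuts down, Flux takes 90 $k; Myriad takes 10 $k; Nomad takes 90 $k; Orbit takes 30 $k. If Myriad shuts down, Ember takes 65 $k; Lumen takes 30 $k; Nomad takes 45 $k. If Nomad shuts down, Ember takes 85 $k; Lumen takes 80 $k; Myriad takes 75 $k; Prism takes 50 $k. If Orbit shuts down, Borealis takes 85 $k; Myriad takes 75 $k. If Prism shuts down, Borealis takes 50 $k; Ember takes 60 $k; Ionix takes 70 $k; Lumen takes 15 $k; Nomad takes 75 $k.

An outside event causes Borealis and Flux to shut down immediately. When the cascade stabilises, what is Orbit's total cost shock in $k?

30

Round 1 — Borealis, Flux shut down (initial).
  Lumen: +70 → 70 ≥ 60
  Myriad: +75+45 → 120 ≥ 110
  Prism: +70 → 70 < 90
Round 2 — Lumen, Myriad shut down.
  Ember: +65 → 65 < 110
  Nomad: +90+45 → 135 ≥ 40
  Orbit: +30 → 30 < 120
Round 3 — Nomad shuts down.
  Ember: +85 → 150 ≥ 110
  Prism: +50 → 120 ≥ 90
Round 4 — Ember, Prism shut down.
  Ionix: +60+70 → 130 ≥ 80
Round 5 — Ionix shuts down.
No further shutdowns.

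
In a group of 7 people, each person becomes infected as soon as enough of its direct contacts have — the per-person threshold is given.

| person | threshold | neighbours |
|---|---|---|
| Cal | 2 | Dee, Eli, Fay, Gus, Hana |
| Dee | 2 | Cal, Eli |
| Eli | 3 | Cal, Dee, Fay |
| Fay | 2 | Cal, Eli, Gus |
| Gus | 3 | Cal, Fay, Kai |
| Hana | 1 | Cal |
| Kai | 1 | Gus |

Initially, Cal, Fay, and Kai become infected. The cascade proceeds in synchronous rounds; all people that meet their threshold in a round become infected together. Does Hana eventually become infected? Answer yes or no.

yes

Round 1 — Cal, Fay, Kai become infected (initial).
Round 2 — checking thresholds:
  Dee: 1 of 2 neighbours < 2, holds.
  Eli: 2 of 3 neighbours < 3, holds.
  Gus: 3 of 3 neighbours ≥ 3, becomes infected.
  Hana: 1 of 1 neighbours ≥ 1, becomes infected.
Round 3 — no new infections; cascade stops.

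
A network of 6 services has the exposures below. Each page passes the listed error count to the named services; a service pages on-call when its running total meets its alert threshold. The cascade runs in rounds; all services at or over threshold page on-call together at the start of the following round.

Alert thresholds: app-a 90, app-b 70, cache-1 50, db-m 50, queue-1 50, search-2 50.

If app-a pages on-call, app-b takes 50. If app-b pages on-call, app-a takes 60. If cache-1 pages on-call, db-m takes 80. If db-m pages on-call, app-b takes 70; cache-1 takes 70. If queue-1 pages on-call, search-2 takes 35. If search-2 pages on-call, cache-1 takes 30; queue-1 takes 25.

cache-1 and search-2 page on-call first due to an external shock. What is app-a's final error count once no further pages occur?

60

Round 1 — cache-1, search-2 page on-call (initial).
  db-m: +80 → 80 ≥ 50
  queue-1: +25 → 25 < 50
Round 2 — db-m pages on-call.
  app-b: +70 → 70 ≥ 70
Round 3 — app-b pages on-call.
  app-a: +60 → 60 < 90
No further pages.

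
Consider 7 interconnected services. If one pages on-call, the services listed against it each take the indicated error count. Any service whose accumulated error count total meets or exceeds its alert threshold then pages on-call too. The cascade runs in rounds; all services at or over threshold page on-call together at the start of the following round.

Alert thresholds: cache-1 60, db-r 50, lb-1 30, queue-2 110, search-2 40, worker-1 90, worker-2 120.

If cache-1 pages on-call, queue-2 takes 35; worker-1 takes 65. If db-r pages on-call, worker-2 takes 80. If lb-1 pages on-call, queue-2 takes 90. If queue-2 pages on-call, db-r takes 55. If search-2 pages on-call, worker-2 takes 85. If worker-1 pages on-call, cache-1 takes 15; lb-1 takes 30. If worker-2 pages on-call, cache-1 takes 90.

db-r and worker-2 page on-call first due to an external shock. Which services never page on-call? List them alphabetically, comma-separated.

lb-1, queue-2, search-2, worker-1

Round 1 — db-r, worker-2 page on-call (initial).
  cache-1: +90 → 90 ≥ 60
Round 2 — cache-1 pages on-call.
  queue-2: +35 → 35 < 110
  worker-1: +65 → 65 < 90
No further pages.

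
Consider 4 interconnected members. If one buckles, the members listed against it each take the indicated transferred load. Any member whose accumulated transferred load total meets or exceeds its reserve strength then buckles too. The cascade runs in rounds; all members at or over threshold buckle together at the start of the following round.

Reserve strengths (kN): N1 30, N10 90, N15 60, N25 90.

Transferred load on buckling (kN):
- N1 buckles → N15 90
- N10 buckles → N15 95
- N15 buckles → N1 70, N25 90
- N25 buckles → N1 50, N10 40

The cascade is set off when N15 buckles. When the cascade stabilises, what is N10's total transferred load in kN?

40

Round 1 — N15 buckles (initial).
  N1: +70 → 70 ≥ 30
  N25: +90 → 90 ≥ 90
Round 2 — N1, N25 buckle.
  N10: +40 → 40 < 90
No further bucklings.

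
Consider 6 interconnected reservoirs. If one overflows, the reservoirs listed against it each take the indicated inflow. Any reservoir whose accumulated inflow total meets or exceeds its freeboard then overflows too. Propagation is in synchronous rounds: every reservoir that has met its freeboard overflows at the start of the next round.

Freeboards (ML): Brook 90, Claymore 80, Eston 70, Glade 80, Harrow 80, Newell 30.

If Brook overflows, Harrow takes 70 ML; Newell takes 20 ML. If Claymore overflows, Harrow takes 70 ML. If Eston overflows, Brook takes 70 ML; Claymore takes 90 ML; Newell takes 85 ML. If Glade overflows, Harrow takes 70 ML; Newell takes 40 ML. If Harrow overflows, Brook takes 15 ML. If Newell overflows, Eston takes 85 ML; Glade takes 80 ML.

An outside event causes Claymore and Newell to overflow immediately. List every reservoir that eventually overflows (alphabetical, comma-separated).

Round 1 — Claymore, Newell overflow (initial).
  Eston: +85 → 85 ≥ 70
  Glade: +80 → 80 ≥ 80
  Harrow: +70 → 70 < 80
Round 2 — Eston, Glade overflow.
  Brook: +70 → 70 < 90
  Harrow: +70 → 140 ≥ 80
Round 3 — Harrow overflows.
  Brook: +15 → 85 < 90
No further overflows.

Claymore, Eston, Glade, Harrow, Newell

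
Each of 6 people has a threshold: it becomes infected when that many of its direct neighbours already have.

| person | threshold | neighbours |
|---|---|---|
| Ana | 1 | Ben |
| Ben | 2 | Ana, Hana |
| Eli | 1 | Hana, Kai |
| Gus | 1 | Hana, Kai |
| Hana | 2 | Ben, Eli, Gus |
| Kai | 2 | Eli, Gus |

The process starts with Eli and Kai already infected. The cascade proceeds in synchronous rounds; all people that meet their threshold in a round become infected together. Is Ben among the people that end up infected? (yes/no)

no

Round 1 — Eli, Kai become infected (initial).
Round 2 — checking thresholds:
  Gus: 1 of 2 neighbours ≥ 1, becomes infected.
  Hana: 1 of 3 neighbours < 2, holds.
Round 3 — checking thresholds:
  Hana: 2 of 3 neighbours ≥ 2, becomes infected.
Round 4 — no new infections; cascade stops.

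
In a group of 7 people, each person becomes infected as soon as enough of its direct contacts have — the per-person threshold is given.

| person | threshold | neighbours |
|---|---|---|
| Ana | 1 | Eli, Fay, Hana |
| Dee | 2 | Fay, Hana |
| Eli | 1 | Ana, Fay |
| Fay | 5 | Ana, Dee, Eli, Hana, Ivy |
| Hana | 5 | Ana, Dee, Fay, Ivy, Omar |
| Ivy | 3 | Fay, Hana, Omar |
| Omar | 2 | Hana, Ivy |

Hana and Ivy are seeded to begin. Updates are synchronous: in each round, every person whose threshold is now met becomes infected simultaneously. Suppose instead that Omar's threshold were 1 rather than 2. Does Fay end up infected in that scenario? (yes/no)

With Omar's threshold at 1:
Round 1 — Hana, Ivy become infected (initial).
Round 2 — checking thresholds:
  Ana: 1 of 3 neighbours ≥ 1, becomes infected.
  Dee: 1 of 2 neighbours < 2, below threshold.
  Fay: 2 of 5 neighbours < 5, below threshold.
  Omar: 2 of 2 neighbours ≥ 1, becomes infected.
Round 3 — checking thresholds:
  Dee: 1 of 2 neighbours < 2, below threshold.
  Eli: 1 of 2 neighbours ≥ 1, becomes infected.
  Fay: 3 of 5 neighbours < 5, below threshold.
Round 4 — no new infections; cascade stops.

no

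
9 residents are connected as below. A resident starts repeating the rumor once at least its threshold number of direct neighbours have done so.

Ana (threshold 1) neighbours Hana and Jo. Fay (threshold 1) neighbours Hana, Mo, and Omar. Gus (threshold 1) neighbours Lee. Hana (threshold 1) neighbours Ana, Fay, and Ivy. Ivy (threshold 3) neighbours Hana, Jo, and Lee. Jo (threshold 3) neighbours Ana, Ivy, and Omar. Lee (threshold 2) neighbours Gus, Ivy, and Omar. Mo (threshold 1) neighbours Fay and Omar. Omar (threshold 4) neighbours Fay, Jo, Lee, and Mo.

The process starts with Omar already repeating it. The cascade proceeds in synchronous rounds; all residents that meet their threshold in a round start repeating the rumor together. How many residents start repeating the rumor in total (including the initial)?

5

Round 1 — Omar starts repeating the rumor (initial).
Round 2 — checking thresholds:
  Fay: 1 of 3 neighbours ≥ 1, starts repeating the rumor.
  Jo: 1 of 3 neighbours < 3, below threshold.
  Lee: 1 of 3 neighbours < 2, below threshold.
  Mo: 1 of 2 neighbours ≥ 1, starts repeating the rumor.
Round 3 — checking thresholds:
  Hana: 1 of 3 neighbours ≥ 1, starts repeating the rumor.
  Jo: 1 of 3 neighbours < 3, below threshold.
  Lee: 1 of 3 neighbours < 2, below threshold.
Round 4 — checking thresholds:
  Ana: 1 of 2 neighbours ≥ 1, starts repeating the rumor.
  Ivy: 1 of 3 neighbours < 3, below threshold.
  Jo: 1 of 3 neighbours < 3, below threshold.
  Lee: 1 of 3 neighbours < 2, below threshold.
Round 5 — no new spreads; cascade stops.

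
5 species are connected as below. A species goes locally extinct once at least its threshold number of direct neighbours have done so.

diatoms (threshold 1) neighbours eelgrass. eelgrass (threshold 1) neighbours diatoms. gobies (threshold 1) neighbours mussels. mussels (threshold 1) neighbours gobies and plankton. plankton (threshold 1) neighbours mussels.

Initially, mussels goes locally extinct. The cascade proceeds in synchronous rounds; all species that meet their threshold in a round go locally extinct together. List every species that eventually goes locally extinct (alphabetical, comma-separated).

Round 1 — mussels goes locally extinct (initial).
Round 2 — checking thresholds:
  gobies: 1 of 1 neighbours ≥ 1, goes locally extinct.
  plankton: 1 of 1 neighbours ≥ 1, goes locally extinct.
Round 3 — no new extinctions; cascade stops.

gobies, mussels, plankton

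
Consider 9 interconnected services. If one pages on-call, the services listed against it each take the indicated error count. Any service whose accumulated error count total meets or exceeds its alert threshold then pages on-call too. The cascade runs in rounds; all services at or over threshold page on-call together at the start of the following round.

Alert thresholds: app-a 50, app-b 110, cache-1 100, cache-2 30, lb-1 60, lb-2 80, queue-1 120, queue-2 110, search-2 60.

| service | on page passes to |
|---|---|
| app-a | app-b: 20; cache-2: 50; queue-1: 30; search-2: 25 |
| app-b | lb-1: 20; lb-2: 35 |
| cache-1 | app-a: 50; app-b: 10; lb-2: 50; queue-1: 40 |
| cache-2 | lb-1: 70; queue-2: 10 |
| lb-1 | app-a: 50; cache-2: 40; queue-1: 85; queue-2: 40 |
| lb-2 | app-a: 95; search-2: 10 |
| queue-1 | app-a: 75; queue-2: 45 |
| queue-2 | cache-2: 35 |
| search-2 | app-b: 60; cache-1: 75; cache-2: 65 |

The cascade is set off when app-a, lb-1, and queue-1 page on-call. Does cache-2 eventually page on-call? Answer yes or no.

yes

Round 1 — app-a, lb-1, queue-1 page on-call (initial).
  app-b: +20 → 20 < 110
  cache-2: +50+40 → 90 ≥ 30
  queue-2: +40+45 → 85 < 110
  search-2: +25 → 25 < 60
Round 2 — cache-2 pages on-call.
  queue-2: +10 → 95 < 110
No further pages.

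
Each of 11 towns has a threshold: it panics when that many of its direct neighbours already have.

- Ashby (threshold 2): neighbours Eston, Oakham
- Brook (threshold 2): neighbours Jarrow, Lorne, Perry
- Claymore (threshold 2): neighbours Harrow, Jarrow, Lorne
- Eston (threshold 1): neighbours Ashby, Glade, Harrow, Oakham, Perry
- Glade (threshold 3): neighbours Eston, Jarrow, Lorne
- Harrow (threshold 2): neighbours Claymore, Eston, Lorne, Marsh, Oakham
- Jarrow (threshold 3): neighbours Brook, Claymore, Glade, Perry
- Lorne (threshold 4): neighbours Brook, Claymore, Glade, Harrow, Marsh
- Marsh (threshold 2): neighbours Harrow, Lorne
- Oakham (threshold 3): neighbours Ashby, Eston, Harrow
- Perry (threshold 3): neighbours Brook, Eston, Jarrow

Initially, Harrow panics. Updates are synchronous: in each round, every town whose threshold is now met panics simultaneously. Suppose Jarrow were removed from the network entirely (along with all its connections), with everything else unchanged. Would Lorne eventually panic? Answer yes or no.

no

With Jarrow removed:
Round 1 — Harrow panics (initial).
Round 2 — checking thresholds:
  Claymore: 1 of 2 neighbours < 2, not yet.
  Eston: 1 of 5 neighbours ≥ 1, panics.
  Lorne: 1 of 5 neighbours < 4, not yet.
  Marsh: 1 of 2 neighbours < 2, not yet.
  Oakham: 1 of 3 neighbours < 3, not yet.
Round 3 — no new panics; cascade stops.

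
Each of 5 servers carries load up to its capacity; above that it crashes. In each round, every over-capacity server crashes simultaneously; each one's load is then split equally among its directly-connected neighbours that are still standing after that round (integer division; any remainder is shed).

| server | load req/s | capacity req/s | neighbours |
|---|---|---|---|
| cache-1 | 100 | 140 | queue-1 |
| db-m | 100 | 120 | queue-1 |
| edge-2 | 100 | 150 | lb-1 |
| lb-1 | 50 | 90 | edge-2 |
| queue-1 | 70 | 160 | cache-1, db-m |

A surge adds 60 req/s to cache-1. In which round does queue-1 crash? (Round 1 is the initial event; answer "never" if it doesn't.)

Round 1 — cache-1 at 160 > 140. cache-1 crashes.
  cache-1 sheds 160 req/s to queue-1: 160 each.
    queue-1: 70+160 = 230 > 160
Round 2 — queue-1 crashes.
  queue-1 sheds 230 req/s to db-m: 230 each.
    db-m: 100+230 = 330 > 120
Round 3 — db-m crashes.
  db-m sheds 330 req/s: no online neighbours, lost.
No further crashes.

2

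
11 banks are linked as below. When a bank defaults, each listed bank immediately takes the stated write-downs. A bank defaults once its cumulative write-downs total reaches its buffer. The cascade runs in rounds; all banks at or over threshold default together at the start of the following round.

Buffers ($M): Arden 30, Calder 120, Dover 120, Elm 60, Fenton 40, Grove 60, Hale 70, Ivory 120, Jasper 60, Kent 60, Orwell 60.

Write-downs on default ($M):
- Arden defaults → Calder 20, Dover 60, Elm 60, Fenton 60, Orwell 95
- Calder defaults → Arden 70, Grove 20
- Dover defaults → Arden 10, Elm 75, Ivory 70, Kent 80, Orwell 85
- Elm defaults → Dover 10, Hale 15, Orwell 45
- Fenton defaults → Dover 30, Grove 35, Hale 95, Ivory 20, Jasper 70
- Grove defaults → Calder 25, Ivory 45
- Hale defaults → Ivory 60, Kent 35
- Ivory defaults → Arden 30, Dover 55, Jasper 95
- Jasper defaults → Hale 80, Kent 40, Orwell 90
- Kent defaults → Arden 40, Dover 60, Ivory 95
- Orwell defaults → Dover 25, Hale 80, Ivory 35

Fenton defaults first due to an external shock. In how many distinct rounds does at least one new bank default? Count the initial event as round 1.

5

Round 1 — Fenton defaults (initial).
  Dover: +30 → 30 < 120
  Grove: +35 → 35 < 60
  Hale: +95 → 95 ≥ 70
  Ivory: +20 → 20 < 120
  Jasper: +70 → 70 ≥ 60
Round 2 — Hale, Jasper default.
  Ivory: +60 → 80 < 120
  Kent: +35+40 → 75 ≥ 60
  Orwell: +90 → 90 ≥ 60
Round 3 — Kent, Orwell default.
  Arden: +40 → 40 ≥ 30
  Dover: +60+25 → 115 < 120
  Ivory: +95+35 → 210 ≥ 120
Round 4 — Arden, Ivory default.
  Calder: +20 → 20 < 120
  Dover: +60+55 → 230 ≥ 120
  Elm: +60 → 60 ≥ 60
Round 5 — Dover, Elm default.
No further defaults.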